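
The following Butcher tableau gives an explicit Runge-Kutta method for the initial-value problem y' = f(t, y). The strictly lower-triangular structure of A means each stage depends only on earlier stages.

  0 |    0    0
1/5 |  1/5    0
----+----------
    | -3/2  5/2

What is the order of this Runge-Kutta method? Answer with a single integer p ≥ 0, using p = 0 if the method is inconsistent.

b = (-3/2, 5/2)
c = (0, 1/5)
Σ b_i: (-3/2)·1 + 5/2·1 = 1 ✓
b·c: 5/2·1/5 = 1/2 ✓; 2 stages ⇒ order 2.

2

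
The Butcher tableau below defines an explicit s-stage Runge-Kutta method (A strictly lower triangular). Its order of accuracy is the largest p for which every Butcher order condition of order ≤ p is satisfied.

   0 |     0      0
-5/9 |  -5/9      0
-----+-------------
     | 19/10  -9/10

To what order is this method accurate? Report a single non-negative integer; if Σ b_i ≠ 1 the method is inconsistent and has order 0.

b = (19/10, -9/10)
c = (0, -5/9)
Σ b_i: 19/10·1 + (-9/10)·1 = 1 ✓
b·c: (-9/10)·(-5/9) = 1/2 ✓; 2 stages ⇒ order 2.

2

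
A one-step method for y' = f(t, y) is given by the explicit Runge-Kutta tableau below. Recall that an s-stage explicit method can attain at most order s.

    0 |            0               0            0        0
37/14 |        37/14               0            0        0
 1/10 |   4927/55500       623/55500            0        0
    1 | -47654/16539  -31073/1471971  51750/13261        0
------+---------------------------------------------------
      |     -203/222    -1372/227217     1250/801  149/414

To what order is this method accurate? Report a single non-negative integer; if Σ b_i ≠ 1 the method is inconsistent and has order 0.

4

b = (-203/222, -1372/227217, 1250/801, 149/414)
c = (0, 37/14, 1/10, 1)
Ac = (0, 0, 89/3000, 299/894)
Σ b_i: (-203/222)·1 + (-1372/227217)·1 + 1250/801·1 + 149/414·1 = 1 ✓
b·c: (-1372/227217)·37/14 + 1250/801·1/10 + 149/414·1 = 1/2 ✓
b·c²: (-1372/227217)·1369/196 + 1250/801·1/100 + 149/414·1 = 1/3 ✓
b·Ac: 1250/801·89/3000 + 149/414·299/894 = 1/6 ✓
b·c³: (-1372/227217)·50653/2744 + 1250/801·1/1000 + 149/414·1 = 1/4 ✓
b·(c∘Ac): 1250/801·89/30000 + 149/414·299/894 = 1/8 ✓
b·Ac²: 1250/801·3293/42000 + 149/414·(-1357/12516) = 1/12 ✓
b·A²c: 149/414·69/596 = 1/24 ✓; 4 stages ⇒ order 4.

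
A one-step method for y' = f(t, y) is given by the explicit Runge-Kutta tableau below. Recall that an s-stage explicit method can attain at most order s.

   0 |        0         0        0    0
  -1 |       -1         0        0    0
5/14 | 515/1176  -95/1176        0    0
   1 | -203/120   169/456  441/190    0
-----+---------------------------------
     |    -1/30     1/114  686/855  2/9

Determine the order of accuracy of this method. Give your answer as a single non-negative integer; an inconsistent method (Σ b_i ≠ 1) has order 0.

b = (-1/30, 1/114, 686/855, 2/9)
c = (0, -1, 5/14, 1)
Ac = (0, 0, 95/1176, 11/24)
Σ b_i: (-1/30)·1 + 1/114·1 + 686/855·1 + 2/9·1 = 1 ✓
b·c: 1/114·(-1) + 686/855·5/14 + 2/9·1 = 1/2 ✓
b·c²: 1/114·1 + 686/855·25/196 + 2/9·1 = 1/3 ✓
b·Ac: 686/855·95/1176 + 2/9·11/24 = 1/6 ✓
b·c³: 1/114·(-1) + 686/855·125/2744 + 2/9·1 = 1/4 ✓
b·(c∘Ac): 686/855·475/16464 + 2/9·11/24 = 1/8 ✓
b·Ac²: 686/855·(-95/1176) + 2/9·2/3 = 1/12 ✓
b·A²c: 2/9·3/16 = 1/24 ✓; 4 stages ⇒ order 4.

4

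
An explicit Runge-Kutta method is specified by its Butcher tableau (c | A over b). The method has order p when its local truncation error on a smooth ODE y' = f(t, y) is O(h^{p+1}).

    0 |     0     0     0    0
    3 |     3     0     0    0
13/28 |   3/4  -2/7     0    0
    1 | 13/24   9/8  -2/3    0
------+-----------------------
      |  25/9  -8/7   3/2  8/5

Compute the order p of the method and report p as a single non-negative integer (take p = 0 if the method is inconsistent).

b = (25/9, -8/7, 3/2, 8/5)
c = (0, 3, 13/28, 1)
Ac = (0, 0, -6/7, 515/168)
Σ b_i: 25/9·1 + (-8/7)·1 + 3/2·1 + 8/5·1 = 2983/630 ≠ 1 ⇒ order 0.

0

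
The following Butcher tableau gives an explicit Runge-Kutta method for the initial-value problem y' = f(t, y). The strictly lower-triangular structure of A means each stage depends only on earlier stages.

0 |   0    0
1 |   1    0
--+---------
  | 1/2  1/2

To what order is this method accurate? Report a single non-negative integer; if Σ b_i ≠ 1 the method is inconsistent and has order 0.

b = (1/2, 1/2)
c = (0, 1)
Σ b_i: 1/2·1 + 1/2·1 = 1 ✓
b·c: 1/2·1 = 1/2 ✓; 2 stages ⇒ order 2.

2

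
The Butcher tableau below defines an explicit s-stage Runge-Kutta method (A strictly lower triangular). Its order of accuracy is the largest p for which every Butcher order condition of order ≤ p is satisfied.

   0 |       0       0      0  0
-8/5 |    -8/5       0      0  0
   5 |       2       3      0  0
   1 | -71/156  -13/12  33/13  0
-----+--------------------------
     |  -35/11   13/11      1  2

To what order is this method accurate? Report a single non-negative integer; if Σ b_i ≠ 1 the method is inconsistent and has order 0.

b = (-35/11, 13/11, 1, 2)
c = (0, -8/5, 5, 1)
Ac = (0, 0, -24/5, 2813/195)
Σ b_i: (-35/11)·1 + 13/11·1 + 1·1 + 2·1 = 1 ✓
b·c: 13/11·(-8/5) + 1·5 + 2·1 = 281/55 ≠ 1/2 ⇒ order 1.

1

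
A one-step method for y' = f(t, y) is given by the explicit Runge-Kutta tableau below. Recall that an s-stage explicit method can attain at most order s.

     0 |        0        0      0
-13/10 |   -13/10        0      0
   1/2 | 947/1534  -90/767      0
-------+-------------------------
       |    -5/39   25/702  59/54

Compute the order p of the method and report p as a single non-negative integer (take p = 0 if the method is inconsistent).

3

b = (-5/39, 25/702, 59/54)
c = (0, -13/10, 1/2)
Ac = (0, 0, 9/59)
Σ b_i: (-5/39)·1 + 25/702·1 + 59/54·1 = 1 ✓
b·c: 25/702·(-13/10) + 59/54·1/2 = 1/2 ✓
b·c²: 25/702·169/100 + 59/54·1/4 = 1/3 ✓
b·Ac: 59/54·9/59 = 1/6 ✓; 3 stages ⇒ order 3.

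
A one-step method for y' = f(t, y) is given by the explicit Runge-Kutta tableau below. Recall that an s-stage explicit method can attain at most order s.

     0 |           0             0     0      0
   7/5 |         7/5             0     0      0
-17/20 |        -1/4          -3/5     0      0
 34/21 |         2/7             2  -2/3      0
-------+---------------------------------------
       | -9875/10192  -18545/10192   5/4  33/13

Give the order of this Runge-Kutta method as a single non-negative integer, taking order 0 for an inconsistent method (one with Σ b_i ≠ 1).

2

b = (-9875/10192, -18545/10192, 5/4, 33/13)
c = (0, 7/5, -17/20, 34/21)
Ac = (0, 0, -21/25, 101/30)
Σ b_i: (-9875/10192)·1 + (-18545/10192)·1 + 5/4·1 + 33/13·1 = 1 ✓
b·c: (-18545/10192)·7/5 + 5/4·(-17/20) + 33/13·34/21 = 1/2 ✓
b·c²: (-18545/10192)·49/25 + 5/4·289/400 + 33/13·1156/441 = 2440507/611520 ≠ 1/3 ⇒ order 2.
b·Ac: 5/4·(-21/25) + 33/13·101/30 = 1949/260 ≠ 1/6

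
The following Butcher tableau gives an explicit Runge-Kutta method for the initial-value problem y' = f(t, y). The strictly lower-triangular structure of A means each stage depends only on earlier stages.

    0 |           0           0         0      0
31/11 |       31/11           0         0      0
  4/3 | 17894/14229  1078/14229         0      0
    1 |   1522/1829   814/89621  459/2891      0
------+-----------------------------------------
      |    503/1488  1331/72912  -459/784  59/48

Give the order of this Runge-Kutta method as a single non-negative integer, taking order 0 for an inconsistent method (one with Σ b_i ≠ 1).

4

b = (503/1488, 1331/72912, -459/784, 59/48)
c = (0, 31/11, 4/3, 1)
Ac = (0, 0, 98/459, 14/59)
Σ b_i: 503/1488·1 + 1331/72912·1 + (-459/784)·1 + 59/48·1 = 1 ✓
b·c: 1331/72912·31/11 + (-459/784)·4/3 + 59/48·1 = 1/2 ✓
b·c²: 1331/72912·961/121 + (-459/784)·16/9 + 59/48·1 = 1/3 ✓
b·Ac: (-459/784)·98/459 + 59/48·14/59 = 1/6 ✓
b·c³: 1331/72912·29791/1331 + (-459/784)·64/27 + 59/48·1 = 1/4 ✓
b·(c∘Ac): (-459/784)·392/1377 + 59/48·14/59 = 1/8 ✓
b·Ac²: (-459/784)·3038/5049 + 59/48·230/649 = 1/12 ✓
b·A²c: 59/48·2/59 = 1/24 ✓; 4 stages ⇒ order 4.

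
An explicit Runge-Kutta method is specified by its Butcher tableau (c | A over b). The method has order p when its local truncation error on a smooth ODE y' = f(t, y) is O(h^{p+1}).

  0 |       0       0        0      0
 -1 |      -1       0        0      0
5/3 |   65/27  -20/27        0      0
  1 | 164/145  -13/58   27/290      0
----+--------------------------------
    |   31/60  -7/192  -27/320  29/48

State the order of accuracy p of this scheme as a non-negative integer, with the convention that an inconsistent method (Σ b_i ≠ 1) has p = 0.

b = (31/60, -7/192, -27/320, 29/48)
c = (0, -1, 5/3, 1)
Ac = (0, 0, 20/27, 11/29)
Σ b_i: 31/60·1 + (-7/192)·1 + (-27/320)·1 + 29/48·1 = 1 ✓
b·c: (-7/192)·(-1) + (-27/320)·5/3 + 29/48·1 = 1/2 ✓
b·c²: (-7/192)·1 + (-27/320)·25/9 + 29/48·1 = 1/3 ✓
b·Ac: (-27/320)·20/27 + 29/48·11/29 = 1/6 ✓
b·c³: (-7/192)·(-1) + (-27/320)·125/27 + 29/48·1 = 1/4 ✓
b·(c∘Ac): (-27/320)·100/81 + 29/48·11/29 = 1/8 ✓
b·Ac²: (-27/320)·(-20/27) + 29/48·1/29 = 1/12 ✓
b·A²c: 29/48·2/29 = 1/24 ✓; 4 stages ⇒ order 4.

4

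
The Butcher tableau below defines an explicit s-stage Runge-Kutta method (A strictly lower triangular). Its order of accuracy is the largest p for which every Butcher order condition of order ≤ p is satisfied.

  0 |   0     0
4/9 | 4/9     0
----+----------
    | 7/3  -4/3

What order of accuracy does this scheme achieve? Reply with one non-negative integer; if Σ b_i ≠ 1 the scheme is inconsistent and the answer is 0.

1

b = (7/3, -4/3)
c = (0, 4/9)
Σ b_i: 7/3·1 + (-4/3)·1 = 1 ✓
b·c: (-4/3)·4/9 = -16/27 ≠ 1/2 ⇒ order 1.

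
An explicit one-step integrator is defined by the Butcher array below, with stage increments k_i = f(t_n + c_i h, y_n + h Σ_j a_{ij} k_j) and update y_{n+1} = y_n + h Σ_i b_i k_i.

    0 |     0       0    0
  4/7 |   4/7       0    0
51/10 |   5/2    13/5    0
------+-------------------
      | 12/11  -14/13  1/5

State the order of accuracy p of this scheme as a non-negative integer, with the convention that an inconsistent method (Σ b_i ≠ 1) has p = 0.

b = (12/11, -14/13, 1/5)
c = (0, 4/7, 51/10)
Ac = (0, 0, 52/35)
Σ b_i: 12/11·1 + (-14/13)·1 + 1/5·1 = 153/715 ≠ 1 ⇒ order 0.

0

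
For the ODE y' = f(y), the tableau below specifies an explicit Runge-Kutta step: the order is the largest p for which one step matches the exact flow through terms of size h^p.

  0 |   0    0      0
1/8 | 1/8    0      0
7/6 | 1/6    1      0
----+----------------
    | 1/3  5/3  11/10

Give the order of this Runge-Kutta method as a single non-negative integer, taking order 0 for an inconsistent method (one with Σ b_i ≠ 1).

b = (1/3, 5/3, 11/10)
c = (0, 1/8, 7/6)
Ac = (0, 0, 1/8)
Σ b_i: 1/3·1 + 5/3·1 + 11/10·1 = 31/10 ≠ 1 ⇒ order 0.

0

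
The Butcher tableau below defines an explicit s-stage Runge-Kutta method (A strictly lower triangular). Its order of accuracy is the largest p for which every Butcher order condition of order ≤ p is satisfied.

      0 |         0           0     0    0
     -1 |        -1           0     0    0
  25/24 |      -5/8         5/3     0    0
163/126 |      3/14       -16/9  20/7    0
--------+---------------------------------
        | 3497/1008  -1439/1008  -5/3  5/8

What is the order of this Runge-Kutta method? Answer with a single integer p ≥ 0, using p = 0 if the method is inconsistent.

b = (3497/1008, -1439/1008, -5/3, 5/8)
c = (0, -1, 25/24, 163/126)
Ac = (0, 0, -5/3, 599/126)
Σ b_i: 3497/1008·1 + (-1439/1008)·1 + (-5/3)·1 + 5/8·1 = 1 ✓
b·c: (-1439/1008)·(-1) + (-5/3)·25/24 + 5/8·163/126 = 1/2 ✓
b·c²: (-1439/1008)·1 + (-5/3)·625/576 + 5/8·26569/15876 = -556313/254016 ≠ 1/3 ⇒ order 2.
b·Ac: (-5/3)·(-5/3) + 5/8·599/126 = 5795/1008 ≠ 1/6

2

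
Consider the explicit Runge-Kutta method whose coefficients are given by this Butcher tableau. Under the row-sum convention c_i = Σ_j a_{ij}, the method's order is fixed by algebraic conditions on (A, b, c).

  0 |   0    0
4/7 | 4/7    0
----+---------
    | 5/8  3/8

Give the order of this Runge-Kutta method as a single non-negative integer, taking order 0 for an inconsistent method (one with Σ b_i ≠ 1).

1

b = (5/8, 3/8)
c = (0, 4/7)
Σ b_i: 5/8·1 + 3/8·1 = 1 ✓
b·c: 3/8·4/7 = 3/14 ≠ 1/2 ⇒ order 1.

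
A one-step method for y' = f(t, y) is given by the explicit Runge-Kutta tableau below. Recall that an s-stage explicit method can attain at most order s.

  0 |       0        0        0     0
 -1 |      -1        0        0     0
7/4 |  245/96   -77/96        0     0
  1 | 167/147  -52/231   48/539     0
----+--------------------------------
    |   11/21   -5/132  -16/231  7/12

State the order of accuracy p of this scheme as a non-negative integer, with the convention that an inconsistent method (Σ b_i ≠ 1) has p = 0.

b = (11/21, -5/132, -16/231, 7/12)
c = (0, -1, 7/4, 1)
Ac = (0, 0, 77/96, 8/21)
Σ b_i: 11/21·1 + (-5/132)·1 + (-16/231)·1 + 7/12·1 = 1 ✓
b·c: (-5/132)·(-1) + (-16/231)·7/4 + 7/12·1 = 1/2 ✓
b·c²: (-5/132)·1 + (-16/231)·49/16 + 7/12·1 = 1/3 ✓
b·Ac: (-16/231)·77/96 + 7/12·8/21 = 1/6 ✓
b·c³: (-5/132)·(-1) + (-16/231)·343/64 + 7/12·1 = 1/4 ✓
b·(c∘Ac): (-16/231)·539/384 + 7/12·8/21 = 1/8 ✓
b·Ac²: (-16/231)·(-77/96) + 7/12·1/21 = 1/12 ✓
b·A²c: 7/12·1/14 = 1/24 ✓; 4 stages ⇒ order 4.

4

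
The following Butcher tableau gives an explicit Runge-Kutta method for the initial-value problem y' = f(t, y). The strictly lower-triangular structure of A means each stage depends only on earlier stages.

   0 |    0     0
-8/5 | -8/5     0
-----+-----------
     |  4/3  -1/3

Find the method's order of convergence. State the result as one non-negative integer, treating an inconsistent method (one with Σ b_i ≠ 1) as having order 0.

1

b = (4/3, -1/3)
c = (0, -8/5)
Σ b_i: 4/3·1 + (-1/3)·1 = 1 ✓
b·c: (-1/3)·(-8/5) = 8/15 ≠ 1/2 ⇒ order 1.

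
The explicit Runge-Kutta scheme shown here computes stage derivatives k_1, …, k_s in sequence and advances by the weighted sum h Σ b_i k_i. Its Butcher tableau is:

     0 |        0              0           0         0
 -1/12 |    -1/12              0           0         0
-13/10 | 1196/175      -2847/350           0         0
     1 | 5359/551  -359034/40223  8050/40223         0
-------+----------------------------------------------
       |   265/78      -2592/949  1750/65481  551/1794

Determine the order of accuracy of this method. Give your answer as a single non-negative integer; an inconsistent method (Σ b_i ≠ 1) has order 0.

4

b = (265/78, -2592/949, 1750/65481, 551/1794)
c = (0, -1/12, -13/10, 1)
Ac = (0, 0, 949/1400, 533/1102)
Σ b_i: 265/78·1 + (-2592/949)·1 + 1750/65481·1 + 551/1794·1 = 1 ✓
b·c: (-2592/949)·(-1/12) + 1750/65481·(-13/10) + 551/1794·1 = 1/2 ✓
b·c²: (-2592/949)·1/144 + 1750/65481·169/100 + 551/1794·1 = 1/3 ✓
b·Ac: 1750/65481·949/1400 + 551/1794·533/1102 = 1/6 ✓
b·c³: (-2592/949)·(-1/1728) + 1750/65481·(-2197/1000) + 551/1794·1 = 1/4 ✓
b·(c∘Ac): 1750/65481·(-12337/14000) + 551/1794·533/1102 = 1/8 ✓
b·Ac²: 1750/65481·(-949/16800) + 551/1794·3653/13224 = 1/12 ✓
b·A²c: 551/1794·299/2204 = 1/24 ✓; 4 stages ⇒ order 4.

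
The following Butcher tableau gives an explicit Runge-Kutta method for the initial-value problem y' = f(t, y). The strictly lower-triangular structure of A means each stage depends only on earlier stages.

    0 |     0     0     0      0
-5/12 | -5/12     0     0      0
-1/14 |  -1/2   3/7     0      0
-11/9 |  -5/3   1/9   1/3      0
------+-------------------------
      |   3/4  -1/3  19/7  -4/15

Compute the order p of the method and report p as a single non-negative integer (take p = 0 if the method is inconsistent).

0

b = (3/4, -1/3, 19/7, -4/15)
c = (0, -5/12, -1/14, -11/9)
Ac = (0, 0, -5/28, -53/756)
Σ b_i: 3/4·1 + (-1/3)·1 + 19/7·1 + (-4/15)·1 = 401/140 ≠ 1 ⇒ order 0.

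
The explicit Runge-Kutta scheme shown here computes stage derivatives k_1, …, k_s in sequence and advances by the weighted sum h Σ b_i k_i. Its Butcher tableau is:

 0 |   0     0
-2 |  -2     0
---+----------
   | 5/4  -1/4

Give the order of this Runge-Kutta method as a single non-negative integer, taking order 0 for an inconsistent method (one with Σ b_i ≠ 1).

b = (5/4, -1/4)
c = (0, -2)
Σ b_i: 5/4·1 + (-1/4)·1 = 1 ✓
b·c: (-1/4)·(-2) = 1/2 ✓; 2 stages ⇒ order 2.

2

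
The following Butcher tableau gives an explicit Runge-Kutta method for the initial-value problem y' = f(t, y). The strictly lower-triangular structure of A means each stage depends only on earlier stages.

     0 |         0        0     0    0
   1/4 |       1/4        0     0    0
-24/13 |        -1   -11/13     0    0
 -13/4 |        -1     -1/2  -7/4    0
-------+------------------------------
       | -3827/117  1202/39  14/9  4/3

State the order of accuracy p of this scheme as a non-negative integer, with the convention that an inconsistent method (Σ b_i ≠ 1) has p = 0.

b = (-3827/117, 1202/39, 14/9, 4/3)
c = (0, 1/4, -24/13, -13/4)
Ac = (0, 0, -11/52, 323/104)
Σ b_i: (-3827/117)·1 + 1202/39·1 + 14/9·1 + 4/3·1 = 1 ✓
b·c: 1202/39·1/4 + 14/9·(-24/13) + 4/3·(-13/4) = 1/2 ✓
b·c²: 1202/39·1/16 + 14/9·576/169 + 4/3·169/16 = 28813/1352 ≠ 1/3 ⇒ order 2.
b·Ac: 14/9·(-11/52) + 4/3·323/104 = 446/117 ≠ 1/6

2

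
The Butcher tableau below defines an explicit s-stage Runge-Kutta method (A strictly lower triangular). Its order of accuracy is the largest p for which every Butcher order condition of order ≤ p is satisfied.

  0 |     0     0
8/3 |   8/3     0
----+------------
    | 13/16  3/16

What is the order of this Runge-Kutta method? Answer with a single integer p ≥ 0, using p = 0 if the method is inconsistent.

2

b = (13/16, 3/16)
c = (0, 8/3)
Σ b_i: 13/16·1 + 3/16·1 = 1 ✓
b·c: 3/16·8/3 = 1/2 ✓; 2 stages ⇒ order 2.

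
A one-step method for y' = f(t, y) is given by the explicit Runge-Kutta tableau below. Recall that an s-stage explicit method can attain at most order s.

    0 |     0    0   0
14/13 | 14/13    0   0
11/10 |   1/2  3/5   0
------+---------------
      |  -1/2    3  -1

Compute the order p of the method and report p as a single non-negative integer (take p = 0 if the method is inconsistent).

0

b = (-1/2, 3, -1)
c = (0, 14/13, 11/10)
Ac = (0, 0, 42/65)
Σ b_i: (-1/2)·1 + 3·1 + (-1)·1 = 3/2 ≠ 1 ⇒ order 0.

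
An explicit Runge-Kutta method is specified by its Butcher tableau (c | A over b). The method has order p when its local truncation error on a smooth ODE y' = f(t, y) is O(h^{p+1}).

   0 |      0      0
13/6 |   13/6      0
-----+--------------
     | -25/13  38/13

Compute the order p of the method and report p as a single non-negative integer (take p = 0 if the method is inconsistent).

1

b = (-25/13, 38/13)
c = (0, 13/6)
Σ b_i: (-25/13)·1 + 38/13·1 = 1 ✓
b·c: 38/13·13/6 = 19/3 ≠ 1/2 ⇒ order 1.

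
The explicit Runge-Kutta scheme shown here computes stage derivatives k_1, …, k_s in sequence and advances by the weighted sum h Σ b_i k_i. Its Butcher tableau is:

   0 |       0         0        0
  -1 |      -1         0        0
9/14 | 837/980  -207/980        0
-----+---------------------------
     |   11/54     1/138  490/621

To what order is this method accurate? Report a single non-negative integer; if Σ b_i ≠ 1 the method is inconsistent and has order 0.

b = (11/54, 1/138, 490/621)
c = (0, -1, 9/14)
Ac = (0, 0, 207/980)
Σ b_i: 11/54·1 + 1/138·1 + 490/621·1 = 1 ✓
b·c: 1/138·(-1) + 490/621·9/14 = 1/2 ✓
b·c²: 1/138·1 + 490/621·81/196 = 1/3 ✓
b·Ac: 490/621·207/980 = 1/6 ✓; 3 stages ⇒ order 3.

3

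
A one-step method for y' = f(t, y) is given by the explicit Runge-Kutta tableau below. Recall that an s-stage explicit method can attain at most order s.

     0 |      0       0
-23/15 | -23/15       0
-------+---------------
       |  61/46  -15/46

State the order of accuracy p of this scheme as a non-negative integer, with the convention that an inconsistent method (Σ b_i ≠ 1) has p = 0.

2

b = (61/46, -15/46)
c = (0, -23/15)
Σ b_i: 61/46·1 + (-15/46)·1 = 1 ✓
b·c: (-15/46)·(-23/15) = 1/2 ✓; 2 stages ⇒ order 2.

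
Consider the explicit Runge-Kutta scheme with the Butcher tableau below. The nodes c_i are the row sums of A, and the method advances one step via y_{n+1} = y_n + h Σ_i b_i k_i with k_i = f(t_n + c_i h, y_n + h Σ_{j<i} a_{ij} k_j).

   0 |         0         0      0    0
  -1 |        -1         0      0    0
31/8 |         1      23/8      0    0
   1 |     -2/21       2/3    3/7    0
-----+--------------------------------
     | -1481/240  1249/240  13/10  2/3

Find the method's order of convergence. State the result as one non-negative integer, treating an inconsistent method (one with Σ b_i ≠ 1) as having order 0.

b = (-1481/240, 1249/240, 13/10, 2/3)
c = (0, -1, 31/8, 1)
Ac = (0, 0, -23/8, 167/168)
Σ b_i: (-1481/240)·1 + 1249/240·1 + 13/10·1 + 2/3·1 = 1 ✓
b·c: 1249/240·(-1) + 13/10·31/8 + 2/3·1 = 1/2 ✓
b·c²: 1249/240·1 + 13/10·961/64 + 2/3·1 = 48751/1920 ≠ 1/3 ⇒ order 2.
b·Ac: 13/10·(-23/8) + 2/3·167/168 = -15497/5040 ≠ 1/6

2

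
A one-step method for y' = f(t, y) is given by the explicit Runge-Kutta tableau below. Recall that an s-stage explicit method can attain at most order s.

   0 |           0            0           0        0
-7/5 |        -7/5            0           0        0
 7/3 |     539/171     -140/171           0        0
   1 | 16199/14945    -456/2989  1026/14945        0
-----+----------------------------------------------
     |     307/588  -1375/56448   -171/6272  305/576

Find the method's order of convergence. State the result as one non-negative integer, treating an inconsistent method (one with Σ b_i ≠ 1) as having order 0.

b = (307/588, -1375/56448, -171/6272, 305/576)
c = (0, -7/5, 7/3, 1)
Ac = (0, 0, 196/171, 114/305)
Σ b_i: 307/588·1 + (-1375/56448)·1 + (-171/6272)·1 + 305/576·1 = 1 ✓
b·c: (-1375/56448)·(-7/5) + (-171/6272)·7/3 + 305/576·1 = 1/2 ✓
b·c²: (-1375/56448)·49/25 + (-171/6272)·49/9 + 305/576·1 = 1/3 ✓
b·Ac: (-171/6272)·196/171 + 305/576·114/305 = 1/6 ✓
b·c³: (-1375/56448)·(-343/125) + (-171/6272)·343/27 + 305/576·1 = 1/4 ✓
b·(c∘Ac): (-171/6272)·1372/513 + 305/576·114/305 = 1/8 ✓
b·Ac²: (-171/6272)·(-1372/855) + 305/576·114/1525 = 1/12 ✓
b·A²c: 305/576·24/305 = 1/24 ✓; 4 stages ⇒ order 4.

4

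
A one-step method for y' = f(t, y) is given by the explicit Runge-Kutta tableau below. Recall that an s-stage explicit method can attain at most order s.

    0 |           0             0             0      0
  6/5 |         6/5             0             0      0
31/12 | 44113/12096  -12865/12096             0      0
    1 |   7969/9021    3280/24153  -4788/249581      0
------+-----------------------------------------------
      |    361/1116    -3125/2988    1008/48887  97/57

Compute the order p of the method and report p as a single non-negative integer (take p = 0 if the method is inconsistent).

b = (361/1116, -3125/2988, 1008/48887, 97/57)
c = (0, 6/5, 31/12, 1)
Ac = (0, 0, -2573/2016, 11/97)
Σ b_i: 361/1116·1 + (-3125/2988)·1 + 1008/48887·1 + 97/57·1 = 1 ✓
b·c: (-3125/2988)·6/5 + 1008/48887·31/12 + 97/57·1 = 1/2 ✓
b·c²: (-3125/2988)·36/25 + 1008/48887·961/144 + 97/57·1 = 1/3 ✓
b·Ac: 1008/48887·(-2573/2016) + 97/57·11/97 = 1/6 ✓
b·c³: (-3125/2988)·216/125 + 1008/48887·29791/1728 + 97/57·1 = 1/4 ✓
b·(c∘Ac): 1008/48887·(-79763/24192) + 97/57·11/97 = 1/8 ✓
b·Ac²: 1008/48887·(-2573/1680) + 97/57·131/1940 = 1/12 ✓
b·A²c: 97/57·19/776 = 1/24 ✓; 4 stages ⇒ order 4.

4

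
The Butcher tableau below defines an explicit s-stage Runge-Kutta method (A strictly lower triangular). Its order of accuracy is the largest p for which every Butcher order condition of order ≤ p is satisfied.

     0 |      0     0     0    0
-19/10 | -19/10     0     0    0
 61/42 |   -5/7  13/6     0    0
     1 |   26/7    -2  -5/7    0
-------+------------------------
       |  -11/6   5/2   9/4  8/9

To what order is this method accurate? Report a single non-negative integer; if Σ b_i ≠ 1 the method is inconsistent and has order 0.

b = (-11/6, 5/2, 9/4, 8/9)
c = (0, -19/10, 61/42, 1)
Ac = (0, 0, -247/60, 4061/1470)
Σ b_i: (-11/6)·1 + 5/2·1 + 9/4·1 + 8/9·1 = 137/36 ≠ 1 ⇒ order 0.

0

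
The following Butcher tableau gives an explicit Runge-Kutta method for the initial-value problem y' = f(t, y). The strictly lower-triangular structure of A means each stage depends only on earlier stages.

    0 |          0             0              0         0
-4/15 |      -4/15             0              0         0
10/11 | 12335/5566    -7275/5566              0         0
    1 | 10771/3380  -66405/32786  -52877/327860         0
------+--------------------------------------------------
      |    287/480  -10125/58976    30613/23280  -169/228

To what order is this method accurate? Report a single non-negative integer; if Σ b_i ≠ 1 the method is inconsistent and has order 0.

4

b = (287/480, -10125/58976, 30613/23280, -169/228)
c = (0, -4/15, 10/11, 1)
Ac = (0, 0, 970/2783, 133/338)
Σ b_i: 287/480·1 + (-10125/58976)·1 + 30613/23280·1 + (-169/228)·1 = 1 ✓
b·c: (-10125/58976)·(-4/15) + 30613/23280·10/11 + (-169/228)·1 = 1/2 ✓
b·c²: (-10125/58976)·16/225 + 30613/23280·100/121 + (-169/228)·1 = 1/3 ✓
b·Ac: 30613/23280·970/2783 + (-169/228)·133/338 = 1/6 ✓
b·c³: (-10125/58976)·(-64/3375) + 30613/23280·1000/1331 + (-169/228)·1 = 1/4 ✓
b·(c∘Ac): 30613/23280·9700/30613 + (-169/228)·133/338 = 1/8 ✓
b·Ac²: 30613/23280·(-776/8349) + (-169/228)·(-703/2535) = 1/12 ✓
b·A²c: (-169/228)·(-19/338) = 1/24 ✓; 4 stages ⇒ order 4.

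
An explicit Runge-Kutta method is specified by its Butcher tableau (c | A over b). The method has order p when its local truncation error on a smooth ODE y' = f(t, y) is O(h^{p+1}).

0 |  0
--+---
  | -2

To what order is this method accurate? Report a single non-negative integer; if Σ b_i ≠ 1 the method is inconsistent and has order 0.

0

b = (-2)
c = (0)
Σ b_i: (-2)·1 = -2 ≠ 1 ⇒ order 0.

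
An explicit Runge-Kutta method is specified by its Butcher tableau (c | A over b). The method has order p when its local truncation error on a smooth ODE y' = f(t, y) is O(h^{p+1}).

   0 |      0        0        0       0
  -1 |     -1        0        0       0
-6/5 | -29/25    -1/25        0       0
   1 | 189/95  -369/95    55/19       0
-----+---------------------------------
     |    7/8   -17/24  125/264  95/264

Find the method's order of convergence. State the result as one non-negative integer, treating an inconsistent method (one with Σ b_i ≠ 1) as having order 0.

b = (7/8, -17/24, 125/264, 95/264)
c = (0, -1, -6/5, 1)
Ac = (0, 0, 1/25, 39/95)
Σ b_i: 7/8·1 + (-17/24)·1 + 125/264·1 + 95/264·1 = 1 ✓
b·c: (-17/24)·(-1) + 125/264·(-6/5) + 95/264·1 = 1/2 ✓
b·c²: (-17/24)·1 + 125/264·36/25 + 95/264·1 = 1/3 ✓
b·Ac: 125/264·1/25 + 95/264·39/95 = 1/6 ✓
b·c³: (-17/24)·(-1) + 125/264·(-216/125) + 95/264·1 = 1/4 ✓
b·(c∘Ac): 125/264·(-6/125) + 95/264·39/95 = 1/8 ✓
b·Ac²: 125/264·(-1/25) + 95/264·27/95 = 1/12 ✓
b·A²c: 95/264·11/95 = 1/24 ✓; 4 stages ⇒ order 4.

4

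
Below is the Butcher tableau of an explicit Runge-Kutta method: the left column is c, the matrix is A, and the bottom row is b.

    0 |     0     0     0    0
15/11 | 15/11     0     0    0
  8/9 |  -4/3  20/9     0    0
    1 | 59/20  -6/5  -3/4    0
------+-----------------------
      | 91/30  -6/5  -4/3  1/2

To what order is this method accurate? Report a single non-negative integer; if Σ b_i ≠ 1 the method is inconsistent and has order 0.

1

b = (91/30, -6/5, -4/3, 1/2)
c = (0, 15/11, 8/9, 1)
Ac = (0, 0, 100/33, -76/33)
Σ b_i: 91/30·1 + (-6/5)·1 + (-4/3)·1 + 1/2·1 = 1 ✓
b·c: (-6/5)·15/11 + (-4/3)·8/9 + 1/2·1 = -1379/594 ≠ 1/2 ⇒ order 1.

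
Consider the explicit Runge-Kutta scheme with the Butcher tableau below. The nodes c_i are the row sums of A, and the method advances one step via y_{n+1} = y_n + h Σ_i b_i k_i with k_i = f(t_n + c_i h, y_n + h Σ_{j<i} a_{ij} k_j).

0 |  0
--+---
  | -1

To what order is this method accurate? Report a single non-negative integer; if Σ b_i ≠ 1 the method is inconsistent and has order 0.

0

b = (-1)
c = (0)
Σ b_i: (-1)·1 = -1 ≠ 1 ⇒ order 0.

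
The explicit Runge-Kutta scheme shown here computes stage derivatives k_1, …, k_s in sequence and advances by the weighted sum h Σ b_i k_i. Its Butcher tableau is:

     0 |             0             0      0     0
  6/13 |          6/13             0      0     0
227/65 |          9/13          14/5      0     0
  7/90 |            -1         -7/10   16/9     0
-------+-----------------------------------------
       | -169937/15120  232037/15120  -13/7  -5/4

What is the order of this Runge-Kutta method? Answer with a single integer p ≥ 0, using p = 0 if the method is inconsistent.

2

b = (-169937/15120, 232037/15120, -13/7, -5/4)
c = (0, 6/13, 227/65, 7/90)
Ac = (0, 0, 84/65, 3443/585)
Σ b_i: (-169937/15120)·1 + 232037/15120·1 + (-13/7)·1 + (-5/4)·1 = 1 ✓
b·c: 232037/15120·6/13 + (-13/7)·227/65 + (-5/4)·7/90 = 1/2 ✓
b·c²: 232037/15120·36/169 + (-13/7)·51529/4225 + (-5/4)·49/8100 = -57165419/2948400 ≠ 1/3 ⇒ order 2.
b·Ac: (-13/7)·84/65 + (-5/4)·3443/585 = -22831/2340 ≠ 1/6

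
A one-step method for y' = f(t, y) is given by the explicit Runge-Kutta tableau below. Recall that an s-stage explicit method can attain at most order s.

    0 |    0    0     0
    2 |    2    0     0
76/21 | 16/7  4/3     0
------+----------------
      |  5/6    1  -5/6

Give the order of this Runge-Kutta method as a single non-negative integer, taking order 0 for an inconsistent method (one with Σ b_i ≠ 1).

1

b = (5/6, 1, -5/6)
c = (0, 2, 76/21)
Ac = (0, 0, 8/3)
Σ b_i: 5/6·1 + 1·1 + (-5/6)·1 = 1 ✓
b·c: 1·2 + (-5/6)·76/21 = -64/63 ≠ 1/2 ⇒ order 1.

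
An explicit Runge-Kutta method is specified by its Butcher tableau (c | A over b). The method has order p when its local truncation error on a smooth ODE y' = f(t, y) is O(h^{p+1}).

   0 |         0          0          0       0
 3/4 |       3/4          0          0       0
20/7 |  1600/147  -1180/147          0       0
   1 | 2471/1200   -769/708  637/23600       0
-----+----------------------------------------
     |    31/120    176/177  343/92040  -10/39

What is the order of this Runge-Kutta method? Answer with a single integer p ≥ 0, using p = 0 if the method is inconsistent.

4

b = (31/120, 176/177, 343/92040, -10/39)
c = (0, 3/4, 20/7, 1)
Ac = (0, 0, -295/49, -59/80)
Σ b_i: 31/120·1 + 176/177·1 + 343/92040·1 + (-10/39)·1 = 1 ✓
b·c: 176/177·3/4 + 343/92040·20/7 + (-10/39)·1 = 1/2 ✓
b·c²: 176/177·9/16 + 343/92040·400/49 + (-10/39)·1 = 1/3 ✓
b·Ac: 343/92040·(-295/49) + (-10/39)·(-59/80) = 1/6 ✓
b·c³: 176/177·27/64 + 343/92040·8000/343 + (-10/39)·1 = 1/4 ✓
b·(c∘Ac): 343/92040·(-5900/343) + (-10/39)·(-59/80) = 1/8 ✓
b·Ac²: 343/92040·(-885/196) + (-10/39)·(-25/64) = 1/12 ✓
b·A²c: (-10/39)·(-13/80) = 1/24 ✓; 4 stages ⇒ order 4.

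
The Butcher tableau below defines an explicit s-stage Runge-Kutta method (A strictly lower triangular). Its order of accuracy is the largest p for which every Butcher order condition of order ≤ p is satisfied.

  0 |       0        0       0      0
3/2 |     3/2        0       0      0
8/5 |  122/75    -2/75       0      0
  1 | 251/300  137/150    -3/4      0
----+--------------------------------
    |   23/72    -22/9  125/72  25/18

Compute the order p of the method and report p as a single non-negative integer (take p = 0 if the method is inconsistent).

b = (23/72, -22/9, 125/72, 25/18)
c = (0, 3/2, 8/5, 1)
Ac = (0, 0, -1/25, 17/100)
Σ b_i: 23/72·1 + (-22/9)·1 + 125/72·1 + 25/18·1 = 1 ✓
b·c: (-22/9)·3/2 + 125/72·8/5 + 25/18·1 = 1/2 ✓
b·c²: (-22/9)·9/4 + 125/72·64/25 + 25/18·1 = 1/3 ✓
b·Ac: 125/72·(-1/25) + 25/18·17/100 = 1/6 ✓
b·c³: (-22/9)·27/8 + 125/72·512/125 + 25/18·1 = 1/4 ✓
b·(c∘Ac): 125/72·(-8/125) + 25/18·17/100 = 1/8 ✓
b·Ac²: 125/72·(-3/50) + 25/18·27/200 = 1/12 ✓
b·A²c: 25/18·3/100 = 1/24 ✓; 4 stages ⇒ order 4.

4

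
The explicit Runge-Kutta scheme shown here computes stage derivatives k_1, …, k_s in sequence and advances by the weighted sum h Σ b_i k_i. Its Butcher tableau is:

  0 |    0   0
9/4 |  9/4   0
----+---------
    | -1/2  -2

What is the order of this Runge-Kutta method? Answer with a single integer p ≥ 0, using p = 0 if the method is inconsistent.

0

b = (-1/2, -2)
c = (0, 9/4)
Σ b_i: (-1/2)·1 + (-2)·1 = -5/2 ≠ 1 ⇒ order 0.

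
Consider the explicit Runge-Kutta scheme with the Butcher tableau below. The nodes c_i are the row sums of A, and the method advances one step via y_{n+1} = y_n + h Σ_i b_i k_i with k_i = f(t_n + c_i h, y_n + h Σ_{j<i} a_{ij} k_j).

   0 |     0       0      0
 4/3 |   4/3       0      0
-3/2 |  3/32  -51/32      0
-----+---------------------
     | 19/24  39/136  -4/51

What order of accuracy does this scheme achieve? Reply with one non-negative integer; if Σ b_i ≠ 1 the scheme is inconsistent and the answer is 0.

b = (19/24, 39/136, -4/51)
c = (0, 4/3, -3/2)
Ac = (0, 0, -17/8)
Σ b_i: 19/24·1 + 39/136·1 + (-4/51)·1 = 1 ✓
b·c: 39/136·4/3 + (-4/51)·(-3/2) = 1/2 ✓
b·c²: 39/136·16/9 + (-4/51)·9/4 = 1/3 ✓
b·Ac: (-4/51)·(-17/8) = 1/6 ✓; 3 stages ⇒ order 3.

3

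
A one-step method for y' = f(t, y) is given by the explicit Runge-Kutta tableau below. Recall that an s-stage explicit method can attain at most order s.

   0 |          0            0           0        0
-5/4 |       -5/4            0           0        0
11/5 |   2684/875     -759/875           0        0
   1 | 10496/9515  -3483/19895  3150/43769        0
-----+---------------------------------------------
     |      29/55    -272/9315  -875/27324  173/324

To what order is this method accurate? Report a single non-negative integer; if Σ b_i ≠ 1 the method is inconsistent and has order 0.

b = (29/55, -272/9315, -875/27324, 173/324)
c = (0, -5/4, 11/5, 1)
Ac = (0, 0, 759/700, 261/692)
Σ b_i: 29/55·1 + (-272/9315)·1 + (-875/27324)·1 + 173/324·1 = 1 ✓
b·c: (-272/9315)·(-5/4) + (-875/27324)·11/5 + 173/324·1 = 1/2 ✓
b·c²: (-272/9315)·25/16 + (-875/27324)·121/25 + 173/324·1 = 1/3 ✓
b·Ac: (-875/27324)·759/700 + 173/324·261/692 = 1/6 ✓
b·c³: (-272/9315)·(-125/64) + (-875/27324)·1331/125 + 173/324·1 = 1/4 ✓
b·(c∘Ac): (-875/27324)·8349/3500 + 173/324·261/692 = 1/8 ✓
b·Ac²: (-875/27324)·(-759/560) + 173/324·207/2768 = 1/12 ✓
b·A²c: 173/324·27/346 = 1/24 ✓; 4 stages ⇒ order 4.

4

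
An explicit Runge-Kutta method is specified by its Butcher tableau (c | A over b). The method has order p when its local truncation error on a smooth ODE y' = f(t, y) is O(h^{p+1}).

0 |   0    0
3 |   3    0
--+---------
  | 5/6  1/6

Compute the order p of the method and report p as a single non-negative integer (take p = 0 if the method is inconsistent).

2

b = (5/6, 1/6)
c = (0, 3)
Σ b_i: 5/6·1 + 1/6·1 = 1 ✓
b·c: 1/6·3 = 1/2 ✓; 2 stages ⇒ order 2.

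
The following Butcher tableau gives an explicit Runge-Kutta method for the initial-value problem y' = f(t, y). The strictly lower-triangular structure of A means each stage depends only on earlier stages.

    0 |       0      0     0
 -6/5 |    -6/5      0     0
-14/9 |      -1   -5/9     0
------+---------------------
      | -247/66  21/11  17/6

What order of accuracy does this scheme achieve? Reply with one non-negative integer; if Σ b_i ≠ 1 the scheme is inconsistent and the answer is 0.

1

b = (-247/66, 21/11, 17/6)
c = (0, -6/5, -14/9)
Ac = (0, 0, 2/3)
Σ b_i: (-247/66)·1 + 21/11·1 + 17/6·1 = 1 ✓
b·c: 21/11·(-6/5) + 17/6·(-14/9) = -9947/1485 ≠ 1/2 ⇒ order 1.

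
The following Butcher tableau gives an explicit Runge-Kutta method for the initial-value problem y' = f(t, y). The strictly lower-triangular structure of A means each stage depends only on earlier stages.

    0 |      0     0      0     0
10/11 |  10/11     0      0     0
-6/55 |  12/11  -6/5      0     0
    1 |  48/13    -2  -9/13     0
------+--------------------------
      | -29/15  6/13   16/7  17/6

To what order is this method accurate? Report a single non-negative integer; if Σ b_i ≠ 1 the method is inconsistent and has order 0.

b = (-29/15, 6/13, 16/7, 17/6)
c = (0, 10/11, -6/55, 1)
Ac = (0, 0, -12/11, -1246/715)
Σ b_i: (-29/15)·1 + 6/13·1 + 16/7·1 + 17/6·1 = 3319/910 ≠ 1 ⇒ order 0.

0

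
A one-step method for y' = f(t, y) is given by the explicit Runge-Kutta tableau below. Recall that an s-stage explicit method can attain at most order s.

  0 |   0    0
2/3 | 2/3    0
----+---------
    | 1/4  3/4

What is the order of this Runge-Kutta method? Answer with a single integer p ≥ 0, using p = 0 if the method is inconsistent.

b = (1/4, 3/4)
c = (0, 2/3)
Σ b_i: 1/4·1 + 3/4·1 = 1 ✓
b·c: 3/4·2/3 = 1/2 ✓; 2 stages ⇒ order 2.

2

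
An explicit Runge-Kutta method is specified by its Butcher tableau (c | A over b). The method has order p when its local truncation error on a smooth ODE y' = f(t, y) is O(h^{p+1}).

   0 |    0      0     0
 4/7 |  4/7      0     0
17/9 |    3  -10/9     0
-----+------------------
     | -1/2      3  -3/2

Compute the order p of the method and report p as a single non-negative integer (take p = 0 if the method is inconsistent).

1

b = (-1/2, 3, -3/2)
c = (0, 4/7, 17/9)
Ac = (0, 0, -40/63)
Σ b_i: (-1/2)·1 + 3·1 + (-3/2)·1 = 1 ✓
b·c: 3·4/7 + (-3/2)·17/9 = -47/42 ≠ 1/2 ⇒ order 1.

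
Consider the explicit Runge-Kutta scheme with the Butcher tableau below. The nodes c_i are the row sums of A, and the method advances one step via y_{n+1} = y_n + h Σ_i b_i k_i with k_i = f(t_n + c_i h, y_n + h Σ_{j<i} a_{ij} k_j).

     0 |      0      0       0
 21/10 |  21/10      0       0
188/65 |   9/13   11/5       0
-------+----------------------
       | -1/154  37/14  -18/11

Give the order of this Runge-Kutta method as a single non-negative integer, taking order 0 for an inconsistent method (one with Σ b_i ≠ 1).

1

b = (-1/154, 37/14, -18/11)
c = (0, 21/10, 188/65)
Ac = (0, 0, 231/50)
Σ b_i: (-1/154)·1 + 37/14·1 + (-18/11)·1 = 1 ✓
b·c: 37/14·21/10 + (-18/11)·188/65 = 2337/2860 ≠ 1/2 ⇒ order 1.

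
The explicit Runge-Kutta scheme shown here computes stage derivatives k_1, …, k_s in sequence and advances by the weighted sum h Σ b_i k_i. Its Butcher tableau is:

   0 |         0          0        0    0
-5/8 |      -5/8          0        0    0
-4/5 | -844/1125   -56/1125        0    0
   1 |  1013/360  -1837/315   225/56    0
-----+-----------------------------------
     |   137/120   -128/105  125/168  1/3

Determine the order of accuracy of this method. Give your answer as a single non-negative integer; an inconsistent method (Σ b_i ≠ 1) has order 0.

b = (137/120, -128/105, 125/168, 1/3)
c = (0, -5/8, -4/5, 1)
Ac = (0, 0, 7/225, 31/72)
Σ b_i: 137/120·1 + (-128/105)·1 + 125/168·1 + 1/3·1 = 1 ✓
b·c: (-128/105)·(-5/8) + 125/168·(-4/5) + 1/3·1 = 1/2 ✓
b·c²: (-128/105)·25/64 + 125/168·16/25 + 1/3·1 = 1/3 ✓
b·Ac: 125/168·7/225 + 1/3·31/72 = 1/6 ✓
b·c³: (-128/105)·(-125/512) + 125/168·(-64/125) + 1/3·1 = 1/4 ✓
b·(c∘Ac): 125/168·(-28/1125) + 1/3·31/72 = 1/8 ✓
b·Ac²: 125/168·(-7/360) + 1/3·169/576 = 1/12 ✓
b·A²c: 1/3·1/8 = 1/24 ✓; 4 stages ⇒ order 4.

4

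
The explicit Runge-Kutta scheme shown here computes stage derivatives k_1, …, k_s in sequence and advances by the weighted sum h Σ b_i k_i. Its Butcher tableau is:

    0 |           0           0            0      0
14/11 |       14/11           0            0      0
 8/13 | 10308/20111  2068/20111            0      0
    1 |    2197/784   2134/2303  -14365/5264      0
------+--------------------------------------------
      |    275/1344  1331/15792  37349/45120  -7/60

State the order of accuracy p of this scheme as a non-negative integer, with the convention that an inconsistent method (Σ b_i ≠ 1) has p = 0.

4

b = (275/1344, 1331/15792, 37349/45120, -7/60)
c = (0, 14/11, 8/13, 1)
Ac = (0, 0, 376/2873, -1/2)
Σ b_i: 275/1344·1 + 1331/15792·1 + 37349/45120·1 + (-7/60)·1 = 1 ✓
b·c: 1331/15792·14/11 + 37349/45120·8/13 + (-7/60)·1 = 1/2 ✓
b·c²: 1331/15792·196/121 + 37349/45120·64/169 + (-7/60)·1 = 1/3 ✓
b·Ac: 37349/45120·376/2873 + (-7/60)·(-1/2) = 1/6 ✓
b·c³: 1331/15792·2744/1331 + 37349/45120·512/2197 + (-7/60)·1 = 1/4 ✓
b·(c∘Ac): 37349/45120·3008/37349 + (-7/60)·(-1/2) = 1/8 ✓
b·Ac²: 37349/45120·5264/31603 + (-7/60)·36/77 = 1/12 ✓
b·A²c: (-7/60)·(-5/14) = 1/24 ✓; 4 stages ⇒ order 4.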